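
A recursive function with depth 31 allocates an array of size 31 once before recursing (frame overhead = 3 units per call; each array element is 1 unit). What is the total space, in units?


Array allocation: 31 units (allocated once)
Stack frames: 31 deep * 3 per frame = 93 units
Total = 31 + 93 = 124


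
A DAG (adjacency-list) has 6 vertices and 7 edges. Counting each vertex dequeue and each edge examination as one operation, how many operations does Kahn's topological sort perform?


V = 6 (vertex processing)
E = 7 (edge processing)
V + E = 6 + 7 = 13


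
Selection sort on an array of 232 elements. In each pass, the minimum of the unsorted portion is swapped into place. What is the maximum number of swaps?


Selection sort performs one swap per pass:
  Pass 1: find min in positions 0 to 231, swap with position 0
  Pass 2: find min in positions 1 to 231, swap with position 1
  Pass 3: find min in positions 2 to 231, swap with position 2
  Pass 4: find min in positions 3 to 231, swap with position 3
  Pass 5: find min in positions 4 to 231, swap with position 4
  ... (226 more passes)
Total passes (and swaps) = n - 1 = 232 - 1 = 231


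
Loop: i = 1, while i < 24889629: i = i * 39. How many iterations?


i multiplies by 39 each step:
i = 1 -> 39 -> 1521 -> 59319 -> 2313441 -> 90224199 (stop)
Iterations = ceil(log_39(24889629)) = 5


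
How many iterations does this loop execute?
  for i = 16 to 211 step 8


The loop variable i takes values starting at 16 and increments by 8 each iteration.
Sequence: i = 16, 24, 32, 40, 48, 56, 64, 72, 80, ...
The upper bound 211 is inclusive, so the count is floor((last - first) / step) + 1:
floor((211 - 16) / 8) + 1 = floor(195/8) + 1 = 24 + 1 = 25


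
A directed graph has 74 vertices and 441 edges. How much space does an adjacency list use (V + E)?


Adjacency list: one list head per vertex + one entry per edge
Vertex heads: 74
Edge entries: 441
Total = 74 + 441 = 515


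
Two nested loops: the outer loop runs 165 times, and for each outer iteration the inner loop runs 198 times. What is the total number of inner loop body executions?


Outer loop: 165 iterations
Inner loop: 198 iterations per outer iteration
Total = 165 * 198 = 32670


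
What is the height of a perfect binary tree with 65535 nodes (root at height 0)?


A perfect binary tree with 65535 nodes:
  65535 = 2^16 - 1
  Levels: 0, 1, ..., 15
  Height = 15


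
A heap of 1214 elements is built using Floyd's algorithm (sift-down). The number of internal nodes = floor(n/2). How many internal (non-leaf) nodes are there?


Leaf nodes occupy roughly half the array.
Sift-down is called for each internal node, starting from the last one.
Internal nodes = floor(n/2) = floor(1214/2) = 607


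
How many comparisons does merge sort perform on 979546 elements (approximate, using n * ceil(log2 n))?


Recursion depth: ceil(log2(979546)) = 20
Each recursion level merges n = 979546 elements
Total = 979546 * 20 = 19590920


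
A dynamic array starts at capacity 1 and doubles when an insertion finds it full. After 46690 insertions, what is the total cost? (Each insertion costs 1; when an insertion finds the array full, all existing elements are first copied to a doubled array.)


Insertion cost: 46690 (one per element)
Resizes occur just before inserting elements 2, 3, 5, 9, ...
Elements copied at each resize: 1 + 2 + 4 + 8 + 16 + 32 + 64 + 128 + 256 + 512 + 1024 + 2048 + 4096 + 8192 + 16384 + 32768
Sum of copies = 65535 (geometric series: 2^k - 1)
Total = 46690 + 65535 = 112225


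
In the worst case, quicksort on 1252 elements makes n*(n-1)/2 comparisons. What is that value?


Sum of comparisons per partition:
1251 + 1250 + ... + 1 + 0
= 1252 * (1252 - 1) / 2
= 1252 * 1251 / 2
= 783126


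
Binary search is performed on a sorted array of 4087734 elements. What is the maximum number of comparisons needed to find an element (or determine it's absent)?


Binary search halves the search space each comparison:
  Step 1: search space = 4087734 -> 2043867
  Step 2: search space = 2043867 -> 1021933
  Step 3: search space = 1021933 -> 510966
  Step 4: search space = 510966 -> 255483
  Step 5: search space = 255483 -> 127741
  Step 6: search space = 127741 -> 63870
  Step 7: search space = 63870 -> 31935
  Step 8: search space = 31935 -> 15967
  Step 9: search space = 15967 -> 7983
  Step 10: search space = 7983 -> 3991
  Step 11: search space = 3991 -> 1995
  Step 12: search space = 1995 -> 997
  Step 13: search space = 997 -> 498
  Step 14: search space = 498 -> 249
  Step 15: search space = 249 -> 124
  Step 16: search space = 124 -> 62
  Step 17: search space = 62 -> 31
  Step 18: search space = 31 -> 15
  Step 19: search space = 15 -> 7
  Step 20: search space = 7 -> 3
  Step 21: search space = 3 -> 1
  Step 22: search space = 1 (final check)
Maximum comparisons = floor(log2(4087734)) + 1 = 21 + 1 = 22


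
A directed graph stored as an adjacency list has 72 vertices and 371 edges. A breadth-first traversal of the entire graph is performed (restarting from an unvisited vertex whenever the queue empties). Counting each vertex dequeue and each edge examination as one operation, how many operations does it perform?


A full BFS traversal dequeues each vertex once and examines each edge once.
Vertex visits: 72
Edge visits: 371
V + E = 72 + 371 = 443


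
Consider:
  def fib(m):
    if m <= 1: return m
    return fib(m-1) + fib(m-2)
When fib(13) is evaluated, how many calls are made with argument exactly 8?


Let N(m) = number of times fib(m) is called while evaluating fib(13).
N(13) = 1 (the initial call).
N(12) = 1 (only fib(13) calls it).
For 1 <= m <= 11: fib(m) is called by fib(m+1) and fib(m+2), so
  N(m) = N(m+1) + N(m+2).
fib(0) is called only by fib(2), so N(0) = N(2).
Walk down from m=13:
  N(13)=1, N(12)=1, N(11)=2, N(10)=3, N(9)=5, N(8)=8
N(8) = 8


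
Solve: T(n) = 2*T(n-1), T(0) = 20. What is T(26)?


Unrolling:
T(26) = 2*T(25) = 2^2*T(24) = ... = 2^26*T(0)
= 2^26 * 20
= 67108864 * 20 = 1342177280


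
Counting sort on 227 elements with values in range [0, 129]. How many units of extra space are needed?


Output array size: 227 (to store sorted result)
Count array size: 130 (one slot per possible value, range 0 to 129)
Total extra space = 227 + 130 = 357


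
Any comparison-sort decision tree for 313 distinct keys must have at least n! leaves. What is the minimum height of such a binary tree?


A binary decision tree of height h has at most 2^h leaves and needs at least n! of them, so h >= ceil(log2(n!)).
313! is far too large to multiply out, so use Stirling's series:
  ln(n!) ~ n ln n - n + (1/2) ln(2 pi n) + 1/(12n)  (error below 1/(360 n^3), negligible here)
  ln(313) = 5.7462032
  n ln n = 313 * 5.7462032 = 1798.5616
  (1/2) ln(2 pi * 313) = (1/2) ln(1966.6370) = 3.7920
  1/(12*313) = 0.0003
  ln(313!) ~ 1798.5616 - 313 + 3.7920 + 0.0003 = 1489.3539
Convert to base 2: log2(313!) = 1489.3539 / ln 2 = 1489.3539 / 0.69314718 = 2148.6835
ceil(2148.6835) = 2149


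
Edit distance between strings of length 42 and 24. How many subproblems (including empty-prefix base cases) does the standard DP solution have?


The table includes base cases (empty prefixes).
Rows: (m+1) = 43
Columns: (n+1) = 25
Total = 43 * 25 = 1075


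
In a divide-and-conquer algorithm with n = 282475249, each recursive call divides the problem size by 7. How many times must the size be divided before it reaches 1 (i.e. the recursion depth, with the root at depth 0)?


Number of divisions = log_7(282475249)
Sizes: 282475249 -> 40353607 -> 5764801 -> 823543 -> 117649 -> 16807 -> 2401 -> 343 -> 49 -> 7 -> 1 (10 divisions)
Recursion depth = 10


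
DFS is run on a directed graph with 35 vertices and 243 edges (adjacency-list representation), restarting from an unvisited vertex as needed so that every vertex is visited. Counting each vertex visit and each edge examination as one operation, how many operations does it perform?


A full DFS traversal processes each vertex exactly once (push/pop on stack).
Each directed edge is examined once.
V = 35, E = 243
V + E = 278


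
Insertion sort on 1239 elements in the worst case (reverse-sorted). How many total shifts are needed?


In the worst case (reverse-sorted), each element shifts past all previous:
  Element 1: 1 shifts
  Element 2: 2 shifts
  Element 3: 3 shifts
  Element 4: 4 shifts
  Element 5: 5 shifts
  ...
  Element 1238: 1238 shifts
Total = 1 + 2 + ... + 1238
= 1239*(1239-1)/2 = 766941


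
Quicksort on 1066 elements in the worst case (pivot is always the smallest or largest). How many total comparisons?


In the worst case, each partition step picks the worst pivot:
  Partition 1: 1065 comparisons (n-1 elements to compare)
  Partition 2: 1064 comparisons
  Partition 3: 1063 comparisons
  Partition 4: 1062 comparisons
  Partition 5: 1061 comparisons
  ...
  Last partition: 0 comparisons
Total = (n-1) + (n-2) + ... + 1 + 0 = n*(n-1)/2
= 1066*1065/2 = 567645


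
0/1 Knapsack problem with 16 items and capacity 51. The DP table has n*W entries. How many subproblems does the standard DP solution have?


The DP table is indexed by (item, capacity).
Rows: 16 items
Columns: 51 capacity values (1 to W)
Total subproblems = 16 * 51 = 816


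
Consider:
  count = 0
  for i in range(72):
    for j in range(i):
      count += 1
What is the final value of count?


For each i, the inner loop runs i times:
  i=0: inner runs 0 times
  i=1: inner runs 1 time
  i=2: inner runs 2 times
  i=3: inner runs 3 times
  i=4: inner runs 4 times
  i=5: inner runs 5 times
  i=6: inner runs 6 times
  i=7: inner runs 7 times
  ...
Total = 0 + 1 + 2 + ... + 71 = 72*(72-1)/2 = 2556


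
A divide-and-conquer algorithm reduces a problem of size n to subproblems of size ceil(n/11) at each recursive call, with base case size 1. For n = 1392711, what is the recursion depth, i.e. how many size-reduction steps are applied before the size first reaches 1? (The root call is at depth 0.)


Each step divides the size by 11 (rounding up); after k steps the size is ceil(n/11^k), which equals 1 exactly when 11^k >= n.
So the depth is the smallest k with 11^k >= 1392711, i.e. ceil(log_11(1392711)).
11^5 = 161051 < 1392711 <= 1771561 = 11^6
Recursion depth = 6


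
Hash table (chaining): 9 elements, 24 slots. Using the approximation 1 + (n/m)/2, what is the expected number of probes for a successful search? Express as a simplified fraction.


Computing expected probes:
alpha = 9/24
= 1 + alpha/2
= 1 + 9/(2*24)
= (2*24 + 9) / (2*24)
= 57/48 = 19/16


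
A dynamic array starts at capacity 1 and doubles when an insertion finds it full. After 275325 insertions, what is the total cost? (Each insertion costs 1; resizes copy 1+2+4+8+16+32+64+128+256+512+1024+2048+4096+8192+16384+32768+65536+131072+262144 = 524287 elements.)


Insertion cost: 275325 (one per element)
Resizes occur just before inserting elements 2, 3, 5, 9, ...
Elements copied at each resize: 1 + 2 + 4 + 8 + 16 + 32 + 64 + 128 + 256 + 512 + 1024 + 2048 + 4096 + 8192 + 16384 + 32768 + 65536 + 131072 + 262144
Sum of copies = 524287 (geometric series: 2^k - 1)
Total = 275325 + 524287 = 799612


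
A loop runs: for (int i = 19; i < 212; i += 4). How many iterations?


Loop starts at i = 19, increments by 4, stops when i >= 212.
Number of iterations = ceil((212 - 19) / 4)
= ceil(193 / 4)
= 49


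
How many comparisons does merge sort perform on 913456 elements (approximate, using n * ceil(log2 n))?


Recursion depth: ceil(log2(913456)) = 20
Each recursion level merges n = 913456 elements
Total = 913456 * 20 = 18269120


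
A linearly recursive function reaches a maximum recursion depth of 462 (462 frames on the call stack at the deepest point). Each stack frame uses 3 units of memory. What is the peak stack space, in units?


Maximum recursion depth = 462 frames
Memory per frame = 3 units
Total stack space = depth * frame_size
= 462 * 3 = 1386


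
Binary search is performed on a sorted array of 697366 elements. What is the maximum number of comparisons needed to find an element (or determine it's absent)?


Binary search halves the search space each comparison:
  Step 1: search space = 697366 -> 348683
  Step 2: search space = 348683 -> 174341
  Step 3: search space = 174341 -> 87170
  Step 4: search space = 87170 -> 43585
  Step 5: search space = 43585 -> 21792
  Step 6: search space = 21792 -> 10896
  Step 7: search space = 10896 -> 5448
  Step 8: search space = 5448 -> 2724
  Step 9: search space = 2724 -> 1362
  Step 10: search space = 1362 -> 681
  Step 11: search space = 681 -> 340
  Step 12: search space = 340 -> 170
  Step 13: search space = 170 -> 85
  Step 14: search space = 85 -> 42
  Step 15: search space = 42 -> 21
  Step 16: search space = 21 -> 10
  Step 17: search space = 10 -> 5
  Step 18: search space = 5 -> 2
  Step 19: search space = 2 -> 1
  Step 20: search space = 1 (final check)
Maximum comparisons = floor(log2(697366)) + 1 = 19 + 1 = 20


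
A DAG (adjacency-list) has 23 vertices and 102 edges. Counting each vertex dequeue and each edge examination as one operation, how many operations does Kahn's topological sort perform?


V = 23 (vertex processing)
E = 102 (edge processing)
V + E = 23 + 102 = 125


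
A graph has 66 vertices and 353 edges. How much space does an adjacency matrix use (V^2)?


Adjacency matrix: V x V grid of entries
Space = V^2 = 66^2 = 66 * 66 = 4356


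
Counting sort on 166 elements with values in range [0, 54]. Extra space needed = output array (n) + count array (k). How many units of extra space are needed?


Output array size: 166 (to store sorted result)
Count array size: 55 (one slot per possible value, range 0 to 54)
Total extra space = 166 + 55 = 221


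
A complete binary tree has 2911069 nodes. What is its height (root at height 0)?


In a complete binary tree, level k holds nodes 2^k .. 2^(k+1)-1 (1-indexed).
Height = floor(log2(n)) = floor(log2(2911069)) = 21
Check: 2^21 = 2097152 <= 2911069 < 4194304 = 2^22


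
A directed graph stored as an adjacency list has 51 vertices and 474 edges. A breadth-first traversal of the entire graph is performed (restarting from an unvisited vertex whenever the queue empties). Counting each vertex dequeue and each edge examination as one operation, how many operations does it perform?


A full BFS traversal dequeues each vertex once and examines each edge once.
Vertex visits: 51
Edge visits: 474
V + E = 51 + 474 = 525


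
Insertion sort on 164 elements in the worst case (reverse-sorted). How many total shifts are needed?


In the worst case (reverse-sorted), each element shifts past all previous:
  Element 1: 1 shifts
  Element 2: 2 shifts
  Element 3: 3 shifts
  Element 4: 4 shifts
  Element 5: 5 shifts
  ...
  Element 163: 163 shifts
Total = 1 + 2 + ... + 163
= 164*(164-1)/2 = 13366


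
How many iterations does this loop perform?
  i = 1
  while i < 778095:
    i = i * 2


The loop variable doubles each iteration:
i = 1 -> 2 -> 4 -> 8 -> 16 -> 32 -> 64 -> 128 -> 256 -> 512 -> 1024 -> 2048 -> 4096 -> 8192 -> 16384 -> 32768 -> 65536 -> 131072 -> 262144 -> 524288 -> 1048576 (stop, 1048576 >= 778095)
Number of doublings = ceil(log2(778095)) = 20


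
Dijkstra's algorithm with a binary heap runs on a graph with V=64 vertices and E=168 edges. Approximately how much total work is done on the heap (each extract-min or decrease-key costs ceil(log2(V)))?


Dijkstra with a binary heap: each vertex is extracted once, each edge may relax once.
Each heap operation costs O(log V).
V + E = 64 + 168 = 232
ceil(log2(64)) = 6 (since 2^5 = 32 < 64 <= 64 = 2^6)
Total heap work = (V+E) * ceil(log2(V)) = 232 * 6 = 1392


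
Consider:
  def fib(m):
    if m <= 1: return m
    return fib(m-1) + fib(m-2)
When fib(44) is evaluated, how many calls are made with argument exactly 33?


Let N(m) = number of times fib(m) is called while evaluating fib(44).
N(44) = 1 (the initial call).
N(43) = 1 (only fib(44) calls it).
For 1 <= m <= 42: fib(m) is called by fib(m+1) and fib(m+2), so
  N(m) = N(m+1) + N(m+2).
fib(0) is called only by fib(2), so N(0) = N(2).
Walk down from m=44:
  N(44)=1, N(43)=1, N(42)=2, N(41)=3, N(40)=5, N(39)=8, N(38)=13, N(37)=21, N(36)=34, N(35)=55, N(34)=89, N(33)=144
N(33) = 144


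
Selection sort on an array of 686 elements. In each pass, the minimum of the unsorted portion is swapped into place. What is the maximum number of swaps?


Selection sort performs one swap per pass:
  Pass 1: find min in positions 0 to 685, swap with position 0
  Pass 2: find min in positions 1 to 685, swap with position 1
  Pass 3: find min in positions 2 to 685, swap with position 2
  Pass 4: find min in positions 3 to 685, swap with position 3
  Pass 5: find min in positions 4 to 685, swap with position 4
  ... (680 more passes)
Total passes (and swaps) = n - 1 = 686 - 1 = 685


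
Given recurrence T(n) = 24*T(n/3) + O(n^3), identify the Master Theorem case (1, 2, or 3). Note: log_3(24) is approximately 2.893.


Master Theorem parameters: a=24, b=3, c=3
log_b(a) = 2.893
Compare b^c with a: 3^3 = 27 > 24, so c > log_b(a).
Comparing c=3 vs log_b(a)=2.893:
3 > 2.893 => Case 3
Result: T(n) = O(n^3)
Master Theorem case = 3


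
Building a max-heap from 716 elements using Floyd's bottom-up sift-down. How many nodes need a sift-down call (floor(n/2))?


In a heap of 716 elements (0-indexed array):
  Last element index: 715
  Parent of last element: floor((715 - 1) / 2) = 357
  Internal nodes: indices 0 to 357
  Count = floor(716/2) = 358


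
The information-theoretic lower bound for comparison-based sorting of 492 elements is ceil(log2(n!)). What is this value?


A binary decision tree of height h has at most 2^h leaves and needs at least n! of them, so h >= ceil(log2(n!)).
492! is far too large to multiply out, so use Stirling's series:
  ln(n!) ~ n ln n - n + (1/2) ln(2 pi n) + 1/(12n)  (error below 1/(360 n^3), negligible here)
  ln(492) = 6.1984787
  n ln n = 492 * 6.1984787 = 3049.6515
  (1/2) ln(2 pi * 492) = (1/2) ln(3091.3272) = 4.0182
  1/(12*492) = 0.0002
  ln(492!) ~ 3049.6515 - 492 + 4.0182 + 0.0002 = 2561.6699
Convert to base 2: log2(492!) = 2561.6699 / ln 2 = 2561.6699 / 0.69314718 = 3695.7085
ceil(3695.7085) = 3696


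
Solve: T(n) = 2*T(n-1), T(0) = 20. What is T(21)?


Unrolling:
T(21) = 2*T(20) = 2^2*T(19) = ... = 2^21*T(0)
= 2^21 * 20
= 2097152 * 20 = 41943040


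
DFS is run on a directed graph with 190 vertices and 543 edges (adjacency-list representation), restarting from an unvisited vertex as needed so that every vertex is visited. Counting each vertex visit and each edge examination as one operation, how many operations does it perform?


A full DFS traversal processes each vertex exactly once (push/pop on stack).
Each directed edge is examined once.
V = 190, E = 543
V + E = 733


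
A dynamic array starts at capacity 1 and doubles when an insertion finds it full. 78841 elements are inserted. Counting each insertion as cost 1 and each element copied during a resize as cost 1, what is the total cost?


n = 78841
Insertion costs: 78841
Resizes copy 1, 2, 4, ... up to the largest power of 2 that is <= n-1 = 78840, i.e. 65536.
Copy costs = 1 + 2 + 4 + 8 + 16 + 32 + 64 + 128 + 256 + 512 + 1024 + 2048 + 4096 + 8192 + 16384 + 32768 + 65536 = 131071
Total = 78841 + 131071 = 209912


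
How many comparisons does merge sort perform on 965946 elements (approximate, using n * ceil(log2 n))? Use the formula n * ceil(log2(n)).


Recursion depth: ceil(log2(965946)) = 20
Each recursion level merges n = 965946 elements
Total = 965946 * 20 = 19318920


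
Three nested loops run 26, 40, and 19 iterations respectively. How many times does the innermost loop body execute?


Loop 1 (outermost): 26 iterations
Loop 2 (middle): 40 iterations per outer
Loop 3 (innermost): 19 iterations per middle
Total = 26 * 40 * 19 = 19760


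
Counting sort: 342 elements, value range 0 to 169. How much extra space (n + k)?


n = 342 (output array)
k = 170 (count array for 170 distinct values)
Extra space = 342 + 170 = 512


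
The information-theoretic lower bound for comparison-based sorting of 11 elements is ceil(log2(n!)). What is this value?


A binary decision tree of height h has at most 2^h leaves and needs at least n! of them, so h >= ceil(log2(n!)).
Compute 11! as a running product:
  x2 = 2, x3 = 6, x4 = 24, x5 = 120
  x6 = 720, x7 = 5040, x8 = 40320, x9 = 362880
  x10 = 3628800, x11 = 39916800
11! = 39916800
Bracket between powers of 2:
  2^25 = 33554432 < 39916800 <= 67108864 = 2^26
So ceil(log2(11!)) = 26


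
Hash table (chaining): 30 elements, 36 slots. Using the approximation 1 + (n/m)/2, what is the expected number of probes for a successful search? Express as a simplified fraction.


Computing expected probes:
alpha = 30/36
= 1 + alpha/2
= 1 + 30/(2*36)
= (2*36 + 30) / (2*36)
= 102/72 = 17/12


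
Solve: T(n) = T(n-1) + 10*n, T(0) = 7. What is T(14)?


Expanding the recurrence:
T(14) = T(13) + 10*14
       = T(12) + 10*13 + 10*14
       ...
       = T(0) + 10*(1 + 2 + ... + 14)
       = 7 + 10 * 14*15/2
       = 7 + 10 * 105
       = 7 + 1050 = 1057


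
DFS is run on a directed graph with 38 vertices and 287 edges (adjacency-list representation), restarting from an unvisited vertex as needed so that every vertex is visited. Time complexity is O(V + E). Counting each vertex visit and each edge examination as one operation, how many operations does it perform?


A full DFS traversal processes each vertex exactly once (push/pop on stack).
Each directed edge is examined once.
V = 38, E = 287
V + E = 325


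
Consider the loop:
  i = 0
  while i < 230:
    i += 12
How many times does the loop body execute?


Starting at i = 0, each iteration adds 12.
Iterations until i >= 230:
  Iteration 1: i = 0 -> i = 12
  Iteration 2: i = 12 -> i = 24
  Iteration 3: i = 24 -> i = 36
  Iteration 4: i = 36 -> i = 48
  Iteration 5: i = 48 -> i = 60
  Iteration 6: i = 60 -> i = 72
  Iteration 7: i = 72 -> i = 84
  Iteration 8: i = 84 -> i = 96
  ... continuing ...
Total iterations = ceil(230/12) = 20


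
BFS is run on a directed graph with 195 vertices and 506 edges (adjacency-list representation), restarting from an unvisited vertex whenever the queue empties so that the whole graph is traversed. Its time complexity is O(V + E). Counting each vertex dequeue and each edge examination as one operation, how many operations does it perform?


A full BFS traversal dequeues each vertex exactly once and examines each directed edge exactly once.
V = 195 (vertex processing cost)
E = 506 (edge examination cost)
Total operations proportional to V + E = 195 + 506 = 701


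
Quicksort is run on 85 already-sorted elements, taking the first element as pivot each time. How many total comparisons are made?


Sum of comparisons per partition:
84 + 83 + ... + 1 + 0
= 85 * (85 - 1) / 2
= 85 * 84 / 2
= 3570


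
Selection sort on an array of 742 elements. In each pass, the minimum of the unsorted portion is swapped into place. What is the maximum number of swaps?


Selection sort performs one swap per pass:
  Pass 1: find min in positions 0 to 741, swap with position 0
  Pass 2: find min in positions 1 to 741, swap with position 1
  Pass 3: find min in positions 2 to 741, swap with position 2
  Pass 4: find min in positions 3 to 741, swap with position 3
  Pass 5: find min in positions 4 to 741, swap with position 4
  ... (736 more passes)
Total passes (and swaps) = n - 1 = 742 - 1 = 741


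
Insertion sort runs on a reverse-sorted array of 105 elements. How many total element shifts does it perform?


Sum of shifts = 1 + 2 + 3 + ... + 104
= 105 * 104 / 2
= 10920 / 2
= 5460


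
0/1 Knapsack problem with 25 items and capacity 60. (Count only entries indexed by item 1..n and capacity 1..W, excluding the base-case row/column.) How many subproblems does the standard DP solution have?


The DP table is indexed by (item, capacity).
Rows: 25 items
Columns: 60 capacity values (1 to W)
Total subproblems = 25 * 60 = 1500


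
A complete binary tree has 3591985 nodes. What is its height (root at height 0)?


In a complete binary tree, level k holds nodes 2^k .. 2^(k+1)-1 (1-indexed).
Height = floor(log2(n)) = floor(log2(3591985)) = 21
Check: 2^21 = 2097152 <= 3591985 < 4194304 = 2^22


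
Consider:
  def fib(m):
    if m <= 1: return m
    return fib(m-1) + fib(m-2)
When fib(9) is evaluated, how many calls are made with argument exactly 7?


Let N(m) = number of times fib(m) is called while evaluating fib(9).
N(9) = 1 (the initial call).
N(8) = 1 (only fib(9) calls it).
For 1 <= m <= 7: fib(m) is called by fib(m+1) and fib(m+2), so
  N(m) = N(m+1) + N(m+2).
fib(0) is called only by fib(2), so N(0) = N(2).
Walk down from m=9:
  N(9)=1, N(8)=1, N(7)=2
N(7) = 2


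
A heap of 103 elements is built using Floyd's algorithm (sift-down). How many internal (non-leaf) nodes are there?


Leaf nodes occupy roughly half the array.
Sift-down is called for each internal node, starting from the last one.
Internal nodes = floor(n/2) = floor(103/2) = 51


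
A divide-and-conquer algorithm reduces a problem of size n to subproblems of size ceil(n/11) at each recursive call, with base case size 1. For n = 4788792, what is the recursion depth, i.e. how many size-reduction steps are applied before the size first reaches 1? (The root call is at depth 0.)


Each step divides the size by 11 (rounding up); after k steps the size is ceil(n/11^k), which equals 1 exactly when 11^k >= n.
So the depth is the smallest k with 11^k >= 4788792, i.e. ceil(log_11(4788792)).
11^6 = 1771561 < 4788792 <= 19487171 = 11^7
Recursion depth = 7


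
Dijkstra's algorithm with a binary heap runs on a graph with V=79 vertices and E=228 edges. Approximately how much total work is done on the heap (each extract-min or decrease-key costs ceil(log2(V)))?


Dijkstra with a binary heap: each vertex is extracted once, each edge may relax once.
Each heap operation costs O(log V).
V + E = 79 + 228 = 307
ceil(log2(79)) = 7 (since 2^6 = 64 < 79 <= 128 = 2^7)
Total heap work = (V+E) * ceil(log2(V)) = 307 * 7 = 2149


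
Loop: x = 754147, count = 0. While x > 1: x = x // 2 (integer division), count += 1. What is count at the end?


The variable x halves each step:
x = 754147 -> 377073 -> 188536 -> 94268 -> 47134 -> 23567 -> 11783 -> 5891 -> 2945 -> 1472 -> 736 -> 368 -> 184 -> 92 -> 46 -> 23 -> 11 -> 5 -> 2 -> 1
Number of halvings = floor(log2(754147)) = 19


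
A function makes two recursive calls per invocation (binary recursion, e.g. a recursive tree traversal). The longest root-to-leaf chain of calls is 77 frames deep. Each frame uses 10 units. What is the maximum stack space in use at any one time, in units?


Binary recursion: the two calls run one after the other, so only one root-to-leaf chain of frames is on the stack at a time.
Maximum depth (longest chain) = 77 frames
Each frame = 10 units
Max stack space = 77 * 10 = 770


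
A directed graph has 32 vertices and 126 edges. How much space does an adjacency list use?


Adjacency list: one list head per vertex + one entry per edge
Vertex heads: 32
Edge entries: 126
Total = 32 + 126 = 158


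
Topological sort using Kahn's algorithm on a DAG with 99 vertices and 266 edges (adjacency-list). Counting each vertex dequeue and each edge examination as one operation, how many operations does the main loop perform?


Kahn's algorithm:
  1. Compute in-degrees: O(V + E)
  2. Process queue: each vertex dequeued once (O(V))
     each edge examined once (O(E))
Total = V + E = 99 + 266 = 365


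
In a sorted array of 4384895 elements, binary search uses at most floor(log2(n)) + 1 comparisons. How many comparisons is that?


Halving sequence: 4384895 -> 2192447 -> 1096223 -> 548111 -> 274055 -> 137027 -> 68513 -> 34256 -> 17128 -> 8564 -> 4282 -> 2141 -> 1070 -> 535 -> 267 -> 133 -> 66 -> 33 -> 16 -> 8 -> 4 -> 2 -> 1
Number of halvings = 22
Max comparisons = 22 + 1 = 23


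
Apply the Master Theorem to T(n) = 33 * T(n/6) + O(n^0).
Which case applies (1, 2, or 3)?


The Master Theorem: T(n) = a*T(n/b) + O(n^c)
  a = 33, b = 6, c = 0
log_b(a) = log_6(33) ~ 1.951
Compare b^c with a: 6^0 = 1 < 33, so c < log_b(a).
Since c < log_b(a), Case 1 applies.
T(n) = O(n^(log_6 33)) ~ O(n^1.951)
Master Theorem case = 1


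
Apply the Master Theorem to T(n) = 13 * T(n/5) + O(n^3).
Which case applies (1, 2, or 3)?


The Master Theorem: T(n) = a*T(n/b) + O(n^c)
  a = 13, b = 5, c = 3
log_b(a) = log_5(13) ~ 1.594
Compare b^c with a: 5^3 = 125 > 13, so c > log_b(a).
Since c > log_b(a), Case 3 applies.
T(n) = O(n^3)
Master Theorem case = 3


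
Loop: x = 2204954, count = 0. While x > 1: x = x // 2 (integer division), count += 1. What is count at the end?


The variable x halves each step:
x = 2204954 -> 1102477 -> 551238 -> 275619 -> 137809 -> 68904 -> 34452 -> 17226 -> 8613 -> 4306 -> 2153 -> 1076 -> 538 -> 269 -> 134 -> 67 -> 33 -> 16 -> 8 -> 4 -> 2 -> 1
Number of halvings = floor(log2(2204954)) = 21


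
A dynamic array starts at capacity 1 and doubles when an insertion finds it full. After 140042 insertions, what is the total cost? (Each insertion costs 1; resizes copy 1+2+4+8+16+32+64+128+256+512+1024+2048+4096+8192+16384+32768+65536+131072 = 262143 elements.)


Insertion cost: 140042 (one per element)
Resizes occur just before inserting elements 2, 3, 5, 9, ...
Elements copied at each resize: 1 + 2 + 4 + 8 + 16 + 32 + 64 + 128 + 256 + 512 + 1024 + 2048 + 4096 + 8192 + 16384 + 32768 + 65536 + 131072
Sum of copies = 262143 (geometric series: 2^k - 1)
Total = 140042 + 262143 = 402185


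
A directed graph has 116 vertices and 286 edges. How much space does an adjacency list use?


Adjacency list: one list head per vertex + one entry per edge
Vertex heads: 116
Edge entries: 286
Total = 116 + 286 = 402


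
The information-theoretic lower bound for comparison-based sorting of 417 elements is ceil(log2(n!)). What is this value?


A binary decision tree of height h has at most 2^h leaves and needs at least n! of them, so h >= ceil(log2(n!)).
417! is far too large to multiply out, so use Stirling's series:
  ln(n!) ~ n ln n - n + (1/2) ln(2 pi n) + 1/(12n)  (error below 1/(360 n^3), negligible here)
  ln(417) = 6.0330862
  n ln n = 417 * 6.0330862 = 2515.7969
  (1/2) ln(2 pi * 417) = (1/2) ln(2620.0883) = 3.9355
  1/(12*417) = 0.0002
  ln(417!) ~ 2515.7969 - 417 + 3.9355 + 0.0002 = 2102.7326
Convert to base 2: log2(417!) = 2102.7326 / ln 2 = 2102.7326 / 0.69314718 = 3033.6019
ceil(3033.6019) = 3034


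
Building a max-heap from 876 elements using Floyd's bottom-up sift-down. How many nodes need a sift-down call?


In a heap of 876 elements (0-indexed array):
  Last element index: 875
  Parent of last element: floor((875 - 1) / 2) = 437
  Internal nodes: indices 0 to 437
  Count = floor(876/2) = 438


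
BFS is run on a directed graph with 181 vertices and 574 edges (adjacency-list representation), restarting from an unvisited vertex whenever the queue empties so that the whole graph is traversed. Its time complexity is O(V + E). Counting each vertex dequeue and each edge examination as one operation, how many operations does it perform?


A full BFS traversal dequeues each vertex exactly once and examines each directed edge exactly once.
V = 181 (vertex processing cost)
E = 574 (edge examination cost)
Total operations proportional to V + E = 181 + 574 = 755


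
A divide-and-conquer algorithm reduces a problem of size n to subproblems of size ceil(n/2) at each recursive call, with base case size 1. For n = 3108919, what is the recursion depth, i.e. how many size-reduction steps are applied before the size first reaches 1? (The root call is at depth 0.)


Each step divides the size by 2 (rounding up); after k steps the size is ceil(n/2^k), which equals 1 exactly when 2^k >= n.
So the depth is the smallest k with 2^k >= 3108919, i.e. ceil(log_2(3108919)).
2^21 = 2097152 < 3108919 <= 4194304 = 2^22
Recursion depth = 22


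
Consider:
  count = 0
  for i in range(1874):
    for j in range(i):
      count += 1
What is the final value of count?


For each i, the inner loop runs i times:
  i=0: inner runs 0 times
  i=1: inner runs 1 time
  i=2: inner runs 2 times
  i=3: inner runs 3 times
  i=4: inner runs 4 times
  i=5: inner runs 5 times
  i=6: inner runs 6 times
  i=7: inner runs 7 times
  ...
Total = 0 + 1 + 2 + ... + 1873 = 1874*(1874-1)/2 = 1755001


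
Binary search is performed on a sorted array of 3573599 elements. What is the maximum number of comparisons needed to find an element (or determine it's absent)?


Binary search halves the search space each comparison:
  Step 1: search space = 3573599 -> 1786799
  Step 2: search space = 1786799 -> 893399
  Step 3: search space = 893399 -> 446699
  Step 4: search space = 446699 -> 223349
  Step 5: search space = 223349 -> 111674
  Step 6: search space = 111674 -> 55837
  Step 7: search space = 55837 -> 27918
  Step 8: search space = 27918 -> 13959
  Step 9: search space = 13959 -> 6979
  Step 10: search space = 6979 -> 3489
  Step 11: search space = 3489 -> 1744
  Step 12: search space = 1744 -> 872
  Step 13: search space = 872 -> 436
  Step 14: search space = 436 -> 218
  Step 15: search space = 218 -> 109
  Step 16: search space = 109 -> 54
  Step 17: search space = 54 -> 27
  Step 18: search space = 27 -> 13
  Step 19: search space = 13 -> 6
  Step 20: search space = 6 -> 3
  Step 21: search space = 3 -> 1
  Step 22: search space = 1 (final check)
Maximum comparisons = floor(log2(3573599)) + 1 = 21 + 1 = 22


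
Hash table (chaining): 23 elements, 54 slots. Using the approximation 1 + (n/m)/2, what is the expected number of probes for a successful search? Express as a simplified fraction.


Computing expected probes:
alpha = 23/54
= 1 + alpha/2
= 1 + 23/(2*54)
= (2*54 + 23) / (2*54)
= 131/108


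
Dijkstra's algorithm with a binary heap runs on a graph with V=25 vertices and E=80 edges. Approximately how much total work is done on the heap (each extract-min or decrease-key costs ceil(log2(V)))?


Dijkstra with a binary heap: each vertex is extracted once, each edge may relax once.
Each heap operation costs O(log V).
V + E = 25 + 80 = 105
ceil(log2(25)) = 5 (since 2^4 = 16 < 25 <= 32 = 2^5)
Total heap work = (V+E) * ceil(log2(V)) = 105 * 5 = 525


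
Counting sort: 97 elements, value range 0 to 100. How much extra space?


n = 97 (output array)
k = 101 (count array for 101 distinct values)
Extra space = 97 + 101 = 198


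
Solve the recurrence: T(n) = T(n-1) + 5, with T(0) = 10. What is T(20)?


Unrolling the recurrence:
T(20) = T(19) + 5
       = T(18) + 5 + 5
       = T(17) + 5*3
       ...
       = T(0) + 5*20
       = 10 + 100 = 110


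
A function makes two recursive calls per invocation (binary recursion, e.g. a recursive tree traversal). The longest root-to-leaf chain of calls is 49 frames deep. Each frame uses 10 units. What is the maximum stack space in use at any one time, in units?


Binary recursion: the two calls run one after the other, so only one root-to-leaf chain of frames is on the stack at a time.
Maximum depth (longest chain) = 49 frames
Each frame = 10 units
Max stack space = 49 * 10 = 490


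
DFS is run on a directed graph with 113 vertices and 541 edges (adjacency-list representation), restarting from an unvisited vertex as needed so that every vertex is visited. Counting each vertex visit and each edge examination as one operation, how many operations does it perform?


A full DFS traversal processes each vertex exactly once (push/pop on stack).
Each directed edge is examined once.
V = 113, E = 541
V + E = 654


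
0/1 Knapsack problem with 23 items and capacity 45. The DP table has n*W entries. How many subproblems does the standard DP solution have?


The DP table is indexed by (item, capacity).
Rows: 23 items
Columns: 45 capacity values (1 to W)
Total subproblems = 23 * 45 = 1035


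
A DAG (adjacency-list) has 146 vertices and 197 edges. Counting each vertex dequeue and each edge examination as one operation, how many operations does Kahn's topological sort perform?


V = 146 (vertex processing)
E = 197 (edge processing)
V + E = 146 + 197 = 343


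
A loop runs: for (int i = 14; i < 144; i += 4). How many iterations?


Loop starts at i = 14, increments by 4, stops when i >= 144.
Number of iterations = ceil((144 - 14) / 4)
= ceil(130 / 4)
= 33


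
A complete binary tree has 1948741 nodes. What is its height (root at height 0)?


In a complete binary tree, level k holds nodes 2^k .. 2^(k+1)-1 (1-indexed).
Height = floor(log2(n)) = floor(log2(1948741)) = 20
Check: 2^20 = 1048576 <= 1948741 < 2097152 = 2^21


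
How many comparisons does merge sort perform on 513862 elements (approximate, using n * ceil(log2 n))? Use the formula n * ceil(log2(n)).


Recursion depth: ceil(log2(513862)) = 19
Each recursion level merges n = 513862 elements
Total = 513862 * 19 = 9763378


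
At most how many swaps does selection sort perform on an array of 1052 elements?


Each of the 1051 passes places one element in its final position.
Pass 1: swap minimum into position 0
Pass 2: swap minimum of remaining into position 1
...
Pass 1051: last two elements, one swap
Maximum swaps = 1052 - 1 = 1051


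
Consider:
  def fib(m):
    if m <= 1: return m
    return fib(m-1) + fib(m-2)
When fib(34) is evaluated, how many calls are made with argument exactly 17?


Let N(m) = number of times fib(m) is called while evaluating fib(34).
N(34) = 1 (the initial call).
N(33) = 1 (only fib(34) calls it).
For 1 <= m <= 32: fib(m) is called by fib(m+1) and fib(m+2), so
  N(m) = N(m+1) + N(m+2).
fib(0) is called only by fib(2), so N(0) = N(2).
Walk down from m=34:
  N(34)=1, N(33)=1, N(32)=2, N(31)=3, N(30)=5, N(29)=8, N(28)=13, N(27)=21, N(26)=34, N(25)=55, N(24)=89, N(23)=144, N(22)=233, N(21)=377, N(20)=610, N(19)=987, N(18)=1597, N(17)=2584
N(17) = 2584


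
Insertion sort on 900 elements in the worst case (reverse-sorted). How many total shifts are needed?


In the worst case (reverse-sorted), each element shifts past all previous:
  Element 1: 1 shifts
  Element 2: 2 shifts
  Element 3: 3 shifts
  Element 4: 4 shifts
  Element 5: 5 shifts
  ...
  Element 899: 899 shifts
Total = 1 + 2 + ... + 899
= 900*(900-1)/2 = 404550


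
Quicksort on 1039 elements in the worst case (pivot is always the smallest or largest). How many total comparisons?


In the worst case, each partition step picks the worst pivot:
  Partition 1: 1038 comparisons (n-1 elements to compare)
  Partition 2: 1037 comparisons
  Partition 3: 1036 comparisons
  Partition 4: 1035 comparisons
  Partition 5: 1034 comparisons
  ...
  Last partition: 0 comparisons
Total = (n-1) + (n-2) + ... + 1 + 0 = n*(n-1)/2
= 1039*1038/2 = 539241


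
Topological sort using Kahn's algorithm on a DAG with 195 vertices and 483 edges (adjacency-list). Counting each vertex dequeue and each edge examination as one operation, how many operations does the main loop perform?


Kahn's algorithm:
  1. Compute in-degrees: O(V + E)
  2. Process queue: each vertex dequeued once (O(V))
     each edge examined once (O(E))
Total = V + E = 195 + 483 = 678


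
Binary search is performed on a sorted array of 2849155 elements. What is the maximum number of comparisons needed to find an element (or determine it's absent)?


Binary search halves the search space each comparison:
  Step 1: search space = 2849155 -> 1424577
  Step 2: search space = 1424577 -> 712288
  Step 3: search space = 712288 -> 356144
  Step 4: search space = 356144 -> 178072
  Step 5: search space = 178072 -> 89036
  Step 6: search space = 89036 -> 44518
  Step 7: search space = 44518 -> 22259
  Step 8: search space = 22259 -> 11129
  Step 9: search space = 11129 -> 5564
  Step 10: search space = 5564 -> 2782
  Step 11: search space = 2782 -> 1391
  Step 12: search space = 1391 -> 695
  Step 13: search space = 695 -> 347
  Step 14: search space = 347 -> 173
  Step 15: search space = 173 -> 86
  Step 16: search space = 86 -> 43
  Step 17: search space = 43 -> 21
  Step 18: search space = 21 -> 10
  Step 19: search space = 10 -> 5
  Step 20: search space = 5 -> 2
  Step 21: search space = 2 -> 1
  Step 22: search space = 1 (final check)
Maximum comparisons = floor(log2(2849155)) + 1 = 21 + 1 = 22
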